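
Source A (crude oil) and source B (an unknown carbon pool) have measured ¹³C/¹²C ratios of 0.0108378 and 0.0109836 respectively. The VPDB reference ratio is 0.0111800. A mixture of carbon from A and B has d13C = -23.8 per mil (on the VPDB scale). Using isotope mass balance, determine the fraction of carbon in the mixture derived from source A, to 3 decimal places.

0.478

δ_A = (0.0108378/0.0111800 − 1)×1000 = (0.969392 − 1)×1000 = -30.608 per mil
δ_B = (0.0109836/0.0111800 − 1)×1000 = (0.982433 − 1)×1000 = -17.567 per mil
f_A = (δ_mix − δ_B)/(δ_A − δ_B) = (-23.8 − (-17.567))/(-30.608 − (-17.567))
f_A = -6.233 / -13.041 = 0.4779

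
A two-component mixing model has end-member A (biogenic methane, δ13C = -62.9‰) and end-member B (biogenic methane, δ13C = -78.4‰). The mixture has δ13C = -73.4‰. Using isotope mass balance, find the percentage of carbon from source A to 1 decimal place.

δ_mix = f_A·δ_A + (1 − f_A)·δ_B  ⇒  f_A = (δ_mix − δ_B)/(δ_A − δ_B)
f_A = (-73.4 − (-78.4)) / (-62.9 − (-78.4))
f_A = 5.0 / 15.5 = 0.3226

32.3%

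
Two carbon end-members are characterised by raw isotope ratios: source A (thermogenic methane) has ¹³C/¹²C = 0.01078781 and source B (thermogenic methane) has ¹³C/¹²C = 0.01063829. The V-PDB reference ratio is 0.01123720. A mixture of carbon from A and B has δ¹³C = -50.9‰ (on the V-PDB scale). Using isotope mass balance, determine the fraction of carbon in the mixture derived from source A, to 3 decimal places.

δ_A = (0.01078781/0.01123720 − 1)×1000 = (0.960009 − 1)×1000 = -39.991‰
δ_B = (0.01063829/0.01123720 − 1)×1000 = (0.946703 − 1)×1000 = -53.297‰
f_A = (δ_mix − δ_B)/(δ_A − δ_B) = (-50.9 − (-53.297))/(-39.991 − (-53.297))
f_A = 2.397 / 13.306 = 0.1802

0.180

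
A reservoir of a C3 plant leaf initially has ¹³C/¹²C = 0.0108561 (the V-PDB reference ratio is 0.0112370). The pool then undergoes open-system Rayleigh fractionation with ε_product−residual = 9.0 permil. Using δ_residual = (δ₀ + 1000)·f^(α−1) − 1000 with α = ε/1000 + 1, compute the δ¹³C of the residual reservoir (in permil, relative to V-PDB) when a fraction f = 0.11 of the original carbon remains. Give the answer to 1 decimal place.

δ₀ = (0.0108561/0.0112370 − 1)×1000 = (0.966103 − 1)×1000 = -33.897 permil
α − 1 = ε/1000 = 0.0090
f^(α−1) = 0.11^(0.0090) = 0.980331
δ_res = (-33.897 + 1000) × 0.980331 − 1000 = 947.100 − 1000 = -52.90 permil

-52.9 permil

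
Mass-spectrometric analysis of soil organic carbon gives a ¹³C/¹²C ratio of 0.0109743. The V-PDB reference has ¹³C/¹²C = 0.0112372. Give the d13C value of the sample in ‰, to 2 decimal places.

d13C = (R_sample / R_standard − 1) × 1000
R_sample / R_standard = 0.0109743 / 0.0112372 = 0.976604
d13C = (0.976604 − 1) × 1000 = -23.396‰

-23.40‰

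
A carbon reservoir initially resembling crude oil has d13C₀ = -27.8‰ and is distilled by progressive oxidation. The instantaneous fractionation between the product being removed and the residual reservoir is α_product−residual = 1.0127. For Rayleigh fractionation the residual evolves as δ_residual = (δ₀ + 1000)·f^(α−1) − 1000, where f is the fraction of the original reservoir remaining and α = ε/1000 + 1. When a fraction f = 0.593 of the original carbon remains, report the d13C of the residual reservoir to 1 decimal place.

-34.2‰

Rayleigh residual: δ_res = (δ₀ + 1000)·f^(α−1) − 1000
α − 1 = 0.01270
f^(α−1) = 0.593^(0.01270) = 0.993385
δ_res = (-27.8 + 1000) × 0.993385 − 1000 = 965.769 − 1000 = -34.23‰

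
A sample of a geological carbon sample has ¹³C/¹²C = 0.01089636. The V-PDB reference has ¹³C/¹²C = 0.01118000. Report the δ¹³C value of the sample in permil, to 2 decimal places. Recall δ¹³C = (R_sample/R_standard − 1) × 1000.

δ¹³C = (R_sample / R_standard − 1) × 1000
R_sample / R_standard = 0.01089636 / 0.01118000 = 0.974630
δ¹³C = (0.974630 − 1) × 1000 = -25.370 permil

-25.37 permil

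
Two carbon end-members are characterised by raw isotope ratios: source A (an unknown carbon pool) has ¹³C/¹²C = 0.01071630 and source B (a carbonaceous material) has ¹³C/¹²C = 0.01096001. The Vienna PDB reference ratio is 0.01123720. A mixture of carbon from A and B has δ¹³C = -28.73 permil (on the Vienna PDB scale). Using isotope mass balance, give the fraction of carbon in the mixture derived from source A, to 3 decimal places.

0.187

δ_A = (0.01071630/0.01123720 − 1)×1000 = (0.953645 − 1)×1000 = -46.355 permil
δ_B = (0.01096001/0.01123720 − 1)×1000 = (0.975333 − 1)×1000 = -24.667 permil
f_A = (δ_mix − δ_B)/(δ_A − δ_B) = (-28.73 − (-24.667))/(-46.355 − (-24.667))
f_A = -4.063 / -21.688 = 0.1873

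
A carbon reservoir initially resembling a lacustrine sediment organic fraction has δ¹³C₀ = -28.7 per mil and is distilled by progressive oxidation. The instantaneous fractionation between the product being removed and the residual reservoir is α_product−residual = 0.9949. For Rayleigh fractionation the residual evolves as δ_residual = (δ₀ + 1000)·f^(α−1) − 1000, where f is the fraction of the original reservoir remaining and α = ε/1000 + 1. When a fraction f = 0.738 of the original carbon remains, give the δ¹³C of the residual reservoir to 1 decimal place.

-27.2 per mil

Rayleigh residual: δ_res = (δ₀ + 1000)·f^(α−1) − 1000
α − 1 = -0.00510
f^(α−1) = 0.738^(-0.00510) = 1.001551
δ_res = (-28.7 + 1000) × 1.001551 − 1000 = 972.806 − 1000 = -27.19 per mil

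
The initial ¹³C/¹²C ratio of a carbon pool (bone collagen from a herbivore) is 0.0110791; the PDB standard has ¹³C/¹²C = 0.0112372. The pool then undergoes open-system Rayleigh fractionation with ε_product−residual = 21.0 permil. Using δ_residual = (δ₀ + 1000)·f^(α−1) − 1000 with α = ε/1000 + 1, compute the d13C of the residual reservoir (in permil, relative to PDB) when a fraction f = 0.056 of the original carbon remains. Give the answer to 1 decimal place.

-72.0 permil

δ₀ = (0.0110791/0.0112372 − 1)×1000 = (0.985931 − 1)×1000 = -14.069 permil
α − 1 = ε/1000 = 0.0210
f^(α−1) = 0.056^(0.0210) = 0.941265
δ_res = (-14.069 + 1000) × 0.941265 − 1000 = 928.022 − 1000 = -71.98 permil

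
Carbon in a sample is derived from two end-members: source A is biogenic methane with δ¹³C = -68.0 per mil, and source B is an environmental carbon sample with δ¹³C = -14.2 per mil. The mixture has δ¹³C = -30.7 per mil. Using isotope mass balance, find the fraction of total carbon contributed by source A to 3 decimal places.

δ_mix = f_A·δ_A + (1 − f_A)·δ_B  ⇒  f_A = (δ_mix − δ_B)/(δ_A − δ_B)
f_A = (-30.7 − (-14.2)) / (-68.0 − (-14.2))
f_A = -16.5 / -53.8 = 0.3067

0.307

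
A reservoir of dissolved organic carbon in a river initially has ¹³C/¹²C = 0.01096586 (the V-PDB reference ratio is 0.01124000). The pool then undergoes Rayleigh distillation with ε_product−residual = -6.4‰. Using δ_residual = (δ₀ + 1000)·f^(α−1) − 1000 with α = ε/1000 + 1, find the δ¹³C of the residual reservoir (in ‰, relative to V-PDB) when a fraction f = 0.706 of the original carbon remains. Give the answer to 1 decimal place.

δ₀ = (0.01096586/0.01124000 − 1)×1000 = (0.975610 − 1)×1000 = -24.390‰
α − 1 = ε/1000 = -0.0064
f^(α−1) = 0.706^(-0.0064) = 1.002231
δ_res = (-24.390 + 1000) × 1.002231 − 1000 = 977.786 − 1000 = -22.21‰

-22.2‰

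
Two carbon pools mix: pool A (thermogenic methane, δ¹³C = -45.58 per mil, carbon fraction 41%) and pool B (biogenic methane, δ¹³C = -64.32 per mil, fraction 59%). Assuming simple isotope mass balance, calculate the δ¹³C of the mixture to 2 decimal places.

-56.64 per mil

δ_mix = f_A·δ_A + f_B·δ_B
δ_mix = 0.41 × (-45.58) + 0.59 × (-64.32)
δ_mix = -18.688 + -37.949 = -56.637 per mil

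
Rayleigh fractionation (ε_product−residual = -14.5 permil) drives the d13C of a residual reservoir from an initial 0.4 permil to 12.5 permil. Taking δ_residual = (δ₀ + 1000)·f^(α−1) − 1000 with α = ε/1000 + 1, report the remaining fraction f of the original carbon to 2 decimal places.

α − 1 = ε/1000 = -0.0145
(δ_res + 1000)/(δ₀ + 1000) = (12.5 + 1000)/(0.4 + 1000) = 1012.5/1000.4 = 1.012095
f = 1.012095^(1/-0.0145) = exp(ln(1.012095)/-0.0145) = exp(0.01202/-0.0145)
f = exp(-0.8291) = 0.4364

0.44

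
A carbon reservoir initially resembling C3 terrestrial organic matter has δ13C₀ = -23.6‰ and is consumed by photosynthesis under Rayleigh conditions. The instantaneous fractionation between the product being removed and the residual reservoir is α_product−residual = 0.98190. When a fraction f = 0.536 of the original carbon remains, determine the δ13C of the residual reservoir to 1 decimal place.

-12.5‰

Rayleigh residual: δ_res = (δ₀ + 1000)·f^(α−1) − 1000
α − 1 = -0.01810
f^(α−1) = 0.536^(-0.01810) = 1.011351
δ_res = (-23.6 + 1000) × 1.011351 − 1000 = 987.484 − 1000 = -12.52‰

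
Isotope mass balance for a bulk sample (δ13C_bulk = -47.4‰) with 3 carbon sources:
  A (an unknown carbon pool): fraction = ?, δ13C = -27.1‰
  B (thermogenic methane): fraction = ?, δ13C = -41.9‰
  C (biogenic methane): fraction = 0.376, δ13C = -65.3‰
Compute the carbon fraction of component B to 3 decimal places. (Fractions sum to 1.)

Let f_B and f_A be the unknown fractions; fractions sum to 1 so f_B + f_A = 0.624.
Mass balance: Σ fᵢ·δᵢ = δ_bulk ⇒ f_B·(-41.9) + f_A·(-27.1) = -47.4 − (-24.553) = -22.847
Substitute f_A = 0.624 − f_B:
f_B·(-41.9 − -27.1) = -22.847 − 0.624×(-27.1) = -5.937
f_B = -5.937 / -14.8 = 0.4011

0.401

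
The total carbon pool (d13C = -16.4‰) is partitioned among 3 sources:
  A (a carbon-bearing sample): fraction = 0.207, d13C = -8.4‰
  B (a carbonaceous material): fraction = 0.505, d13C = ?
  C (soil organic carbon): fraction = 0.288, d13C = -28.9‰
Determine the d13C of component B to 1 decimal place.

Isotope mass balance: δ_bulk = Σ fᵢ·δᵢ.
-16.4 = 0.207×(-8.4) + 0.505×δ_B + 0.288×(-28.9)
0.505·δ_B = -16.4 − (-10.062) = -6.338
δ_B = -6.338 / 0.505 = -12.55‰

-12.6‰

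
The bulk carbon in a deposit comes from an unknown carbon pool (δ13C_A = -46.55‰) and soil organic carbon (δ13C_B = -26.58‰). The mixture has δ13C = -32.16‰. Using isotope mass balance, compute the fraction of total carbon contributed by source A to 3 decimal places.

0.279

δ_mix = f_A·δ_A + (1 − f_A)·δ_B  ⇒  f_A = (δ_mix − δ_B)/(δ_A − δ_B)
f_A = (-32.16 − (-26.58)) / (-46.55 − (-26.58))
f_A = -5.58 / -19.97 = 0.2794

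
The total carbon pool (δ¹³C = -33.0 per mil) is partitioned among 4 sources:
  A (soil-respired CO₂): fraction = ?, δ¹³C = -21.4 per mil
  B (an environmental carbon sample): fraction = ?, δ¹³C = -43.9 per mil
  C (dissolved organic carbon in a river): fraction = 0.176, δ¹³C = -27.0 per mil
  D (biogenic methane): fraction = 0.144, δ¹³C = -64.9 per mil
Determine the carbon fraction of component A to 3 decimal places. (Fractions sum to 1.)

0.487

Let f_A and f_B be the unknown fractions; fractions sum to 1 so f_A + f_B = 0.680.
Mass balance: Σ fᵢ·δᵢ = δ_bulk ⇒ f_A·(-21.4) + f_B·(-43.9) = -33.0 − (-14.098) = -18.902
Substitute f_B = 0.680 − f_A:
f_A·(-21.4 − -43.9) = -18.902 − 0.680×(-43.9) = 10.950
f_A = 10.950 / 22.5 = 0.4866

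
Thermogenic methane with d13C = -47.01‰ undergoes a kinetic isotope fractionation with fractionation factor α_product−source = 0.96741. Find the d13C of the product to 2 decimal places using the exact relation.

δ_product = (δ_source + 1000)·α − 1000
δ_product = (-47.01 + 1000) × 0.96741 − 1000
δ_product = 921.932 − 1000 = -78.068‰

-78.07‰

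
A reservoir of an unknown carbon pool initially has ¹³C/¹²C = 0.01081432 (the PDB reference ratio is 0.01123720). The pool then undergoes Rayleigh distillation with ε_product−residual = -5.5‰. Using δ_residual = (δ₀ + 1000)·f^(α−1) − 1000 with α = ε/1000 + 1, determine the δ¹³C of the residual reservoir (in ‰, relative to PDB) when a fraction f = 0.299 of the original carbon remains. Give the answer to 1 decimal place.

δ₀ = (0.01081432/0.01123720 − 1)×1000 = (0.962368 − 1)×1000 = -37.632‰
α − 1 = ε/1000 = -0.0055
f^(α−1) = 0.299^(-0.0055) = 1.006662
δ_res = (-37.632 + 1000) × 1.006662 − 1000 = 968.779 − 1000 = -31.22‰

-31.2‰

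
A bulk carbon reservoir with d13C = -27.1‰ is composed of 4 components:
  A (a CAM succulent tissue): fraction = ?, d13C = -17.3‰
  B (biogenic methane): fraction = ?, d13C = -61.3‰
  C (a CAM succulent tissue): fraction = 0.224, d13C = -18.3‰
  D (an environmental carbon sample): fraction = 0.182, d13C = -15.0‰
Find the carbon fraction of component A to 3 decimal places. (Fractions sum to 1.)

Let f_A and f_B be the unknown fractions; fractions sum to 1 so f_A + f_B = 0.594.
Mass balance: Σ fᵢ·δᵢ = δ_bulk ⇒ f_A·(-17.3) + f_B·(-61.3) = -27.1 − (-6.829) = -20.271
Substitute f_B = 0.594 − f_A:
f_A·(-17.3 − -61.3) = -20.271 − 0.594×(-61.3) = 16.141
f_A = 16.141 / 44.0 = 0.3668

0.367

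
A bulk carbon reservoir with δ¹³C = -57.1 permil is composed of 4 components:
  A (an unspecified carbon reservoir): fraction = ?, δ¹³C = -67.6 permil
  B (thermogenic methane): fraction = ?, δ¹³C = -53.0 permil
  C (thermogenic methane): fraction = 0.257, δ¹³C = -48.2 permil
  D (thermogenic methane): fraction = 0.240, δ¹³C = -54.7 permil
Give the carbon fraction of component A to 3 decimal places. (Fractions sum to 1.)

Let f_A and f_B be the unknown fractions; fractions sum to 1 so f_A + f_B = 0.503.
Mass balance: Σ fᵢ·δᵢ = δ_bulk ⇒ f_A·(-67.6) + f_B·(-53.0) = -57.1 − (-25.515) = -31.585
Substitute f_B = 0.503 − f_A:
f_A·(-67.6 − -53.0) = -31.585 − 0.503×(-53.0) = -4.926
f_A = -4.926 / -14.6 = 0.3374

0.337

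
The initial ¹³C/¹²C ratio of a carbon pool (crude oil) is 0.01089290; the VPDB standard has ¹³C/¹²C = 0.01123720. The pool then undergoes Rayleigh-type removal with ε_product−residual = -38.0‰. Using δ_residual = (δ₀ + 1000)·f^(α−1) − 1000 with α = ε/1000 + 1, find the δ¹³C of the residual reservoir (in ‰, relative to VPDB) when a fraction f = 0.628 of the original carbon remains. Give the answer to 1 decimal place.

δ₀ = (0.01089290/0.01123720 − 1)×1000 = (0.969361 − 1)×1000 = -30.639‰
α − 1 = ε/1000 = -0.0380
f^(α−1) = 0.628^(-0.0380) = 1.017835
δ_res = (-30.639 + 1000) × 1.017835 − 1000 = 986.650 − 1000 = -13.35‰

-13.4‰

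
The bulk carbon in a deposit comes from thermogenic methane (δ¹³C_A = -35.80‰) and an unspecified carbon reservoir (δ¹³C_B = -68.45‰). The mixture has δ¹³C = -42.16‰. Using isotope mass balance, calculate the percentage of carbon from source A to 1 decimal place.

δ_mix = f_A·δ_A + (1 − f_A)·δ_B  ⇒  f_A = (δ_mix − δ_B)/(δ_A − δ_B)
f_A = (-42.16 − (-68.45)) / (-35.80 − (-68.45))
f_A = 26.29 / 32.65 = 0.8052

80.5%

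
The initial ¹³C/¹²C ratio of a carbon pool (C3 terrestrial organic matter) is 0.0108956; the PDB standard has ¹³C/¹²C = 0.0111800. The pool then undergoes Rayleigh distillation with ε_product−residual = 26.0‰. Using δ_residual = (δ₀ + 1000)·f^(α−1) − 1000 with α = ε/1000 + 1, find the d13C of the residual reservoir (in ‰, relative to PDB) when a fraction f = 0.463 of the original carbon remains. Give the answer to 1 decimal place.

δ₀ = (0.0108956/0.0111800 − 1)×1000 = (0.974562 − 1)×1000 = -25.438‰
α − 1 = ε/1000 = 0.0260
f^(α−1) = 0.463^(0.0260) = 0.980178
δ_res = (-25.438 + 1000) × 0.980178 − 1000 = 955.244 − 1000 = -44.76‰

-44.8‰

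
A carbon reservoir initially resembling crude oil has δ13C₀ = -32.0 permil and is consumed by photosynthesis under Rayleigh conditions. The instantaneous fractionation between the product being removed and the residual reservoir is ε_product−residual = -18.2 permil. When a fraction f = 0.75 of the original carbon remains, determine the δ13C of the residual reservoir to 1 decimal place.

-26.9 permil

Rayleigh residual: δ_res = (δ₀ + 1000)·f^(α−1) − 1000
α = ε/1000 + 1 = 0.98180, so α − 1 = -0.01820
f^(α−1) = 0.75^(-0.01820) = 1.005250
δ_res = (-32.0 + 1000) × 1.005250 − 1000 = 973.082 − 1000 = -26.92 permil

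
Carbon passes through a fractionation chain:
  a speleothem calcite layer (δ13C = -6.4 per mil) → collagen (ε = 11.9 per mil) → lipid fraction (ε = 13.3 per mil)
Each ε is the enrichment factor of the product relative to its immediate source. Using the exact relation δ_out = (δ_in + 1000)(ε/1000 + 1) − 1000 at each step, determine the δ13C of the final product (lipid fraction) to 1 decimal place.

step 1: δ = (-6.40 + 1000)·(11.9/1000 + 1) − 1000 = 5.42 per mil
step 2: δ = (5.42 + 1000)·(13.3/1000 + 1) − 1000 = 18.80 per mil

18.8 per mil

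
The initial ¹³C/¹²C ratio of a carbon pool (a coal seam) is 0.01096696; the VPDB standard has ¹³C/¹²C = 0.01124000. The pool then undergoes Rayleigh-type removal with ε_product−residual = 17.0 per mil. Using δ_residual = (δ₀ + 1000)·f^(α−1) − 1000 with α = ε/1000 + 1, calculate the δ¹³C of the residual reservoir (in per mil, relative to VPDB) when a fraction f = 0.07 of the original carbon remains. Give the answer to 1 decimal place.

-67.4 per mil

δ₀ = (0.01096696/0.01124000 − 1)×1000 = (0.975708 − 1)×1000 = -24.292 per mil
α − 1 = ε/1000 = 0.0170
f^(α−1) = 0.07^(0.0170) = 0.955799
δ_res = (-24.292 + 1000) × 0.955799 − 1000 = 932.581 − 1000 = -67.42 per mil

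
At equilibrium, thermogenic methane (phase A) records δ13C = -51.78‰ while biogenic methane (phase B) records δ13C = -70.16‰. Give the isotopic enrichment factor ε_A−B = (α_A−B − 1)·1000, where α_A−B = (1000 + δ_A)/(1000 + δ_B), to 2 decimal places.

19.77‰

α_A−B = (1000 + -51.78) / (1000 + -70.16) = 948.22 / 929.84 = 1.019767
ε_A−B = (1.019767 − 1) × 1000 = 19.767‰
(The approximation ε ≈ δ_A − δ_B would give 18.38‰.)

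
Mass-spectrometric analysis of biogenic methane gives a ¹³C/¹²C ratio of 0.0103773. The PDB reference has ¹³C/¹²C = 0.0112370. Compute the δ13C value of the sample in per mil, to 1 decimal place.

-76.5 per mil

δ13C = (R_sample / R_standard − 1) × 1000
R_sample / R_standard = 0.0103773 / 0.0112370 = 0.923494
δ13C = (0.923494 − 1) × 1000 = -76.51 per mil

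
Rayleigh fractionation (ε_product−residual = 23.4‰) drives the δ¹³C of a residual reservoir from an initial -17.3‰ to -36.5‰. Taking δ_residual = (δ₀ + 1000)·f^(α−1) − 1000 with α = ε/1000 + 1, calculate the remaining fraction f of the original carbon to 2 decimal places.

α − 1 = ε/1000 = 0.0234
(δ_res + 1000)/(δ₀ + 1000) = (-36.5 + 1000)/(-17.3 + 1000) = 963.5/982.7 = 0.980462
f = 0.980462^(1/0.0234) = exp(ln(0.980462)/0.0234) = exp(-0.01973/0.0234)
f = exp(-0.8432) = 0.4303

0.43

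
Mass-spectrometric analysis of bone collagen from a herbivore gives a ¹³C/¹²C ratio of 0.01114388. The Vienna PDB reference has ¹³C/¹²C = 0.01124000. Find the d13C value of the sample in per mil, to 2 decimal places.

d13C = (R_sample / R_standard − 1) × 1000
R_sample / R_standard = 0.01114388 / 0.01124000 = 0.991448
d13C = (0.991448 − 1) × 1000 = -8.552 per mil

-8.55 per mil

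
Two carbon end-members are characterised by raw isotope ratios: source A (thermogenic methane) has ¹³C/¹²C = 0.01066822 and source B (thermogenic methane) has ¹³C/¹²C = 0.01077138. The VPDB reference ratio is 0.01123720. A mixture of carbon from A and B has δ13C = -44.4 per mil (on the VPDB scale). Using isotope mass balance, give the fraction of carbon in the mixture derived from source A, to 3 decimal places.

0.321

δ_A = (0.01066822/0.01123720 − 1)×1000 = (0.949366 − 1)×1000 = -50.634 per mil
δ_B = (0.01077138/0.01123720 − 1)×1000 = (0.958547 − 1)×1000 = -41.453 per mil
f_A = (δ_mix − δ_B)/(δ_A − δ_B) = (-44.4 − (-41.453))/(-50.634 − (-41.453))
f_A = -2.947 / -9.180 = 0.3210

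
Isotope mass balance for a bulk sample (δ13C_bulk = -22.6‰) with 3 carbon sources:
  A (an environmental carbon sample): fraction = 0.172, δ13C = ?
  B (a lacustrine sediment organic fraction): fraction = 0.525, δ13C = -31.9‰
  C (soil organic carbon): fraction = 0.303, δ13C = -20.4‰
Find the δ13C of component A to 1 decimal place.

Isotope mass balance: δ_bulk = Σ fᵢ·δᵢ.
-22.6 = 0.172×δ_A + 0.525×(-31.9) + 0.303×(-20.4)
0.172·δ_A = -22.6 − (-22.929) = 0.329
δ_A = 0.329 / 0.172 = 1.91‰

1.9‰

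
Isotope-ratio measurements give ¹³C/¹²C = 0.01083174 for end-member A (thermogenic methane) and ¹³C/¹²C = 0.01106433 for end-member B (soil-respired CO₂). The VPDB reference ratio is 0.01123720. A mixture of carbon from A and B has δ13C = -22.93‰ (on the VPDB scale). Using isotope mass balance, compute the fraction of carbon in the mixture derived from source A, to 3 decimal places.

δ_A = (0.01083174/0.01123720 − 1)×1000 = (0.963918 − 1)×1000 = -36.082‰
δ_B = (0.01106433/0.01123720 − 1)×1000 = (0.984616 − 1)×1000 = -15.384‰
f_A = (δ_mix − δ_B)/(δ_A − δ_B) = (-22.93 − (-15.384))/(-36.082 − (-15.384))
f_A = -7.546 / -20.698 = 0.3646

0.365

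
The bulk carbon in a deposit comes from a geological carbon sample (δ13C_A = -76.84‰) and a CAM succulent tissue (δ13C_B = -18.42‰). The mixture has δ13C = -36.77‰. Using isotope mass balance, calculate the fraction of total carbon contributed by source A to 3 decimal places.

0.314

δ_mix = f_A·δ_A + (1 − f_A)·δ_B  ⇒  f_A = (δ_mix − δ_B)/(δ_A − δ_B)
f_A = (-36.77 − (-18.42)) / (-76.84 − (-18.42))
f_A = -18.35 / -58.42 = 0.3141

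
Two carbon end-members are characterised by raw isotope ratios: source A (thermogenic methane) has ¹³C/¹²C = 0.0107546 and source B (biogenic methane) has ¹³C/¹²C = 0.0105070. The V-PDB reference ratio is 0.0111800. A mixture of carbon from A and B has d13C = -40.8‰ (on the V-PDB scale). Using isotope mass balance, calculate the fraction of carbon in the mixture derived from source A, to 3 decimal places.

0.876

δ_A = (0.0107546/0.0111800 − 1)×1000 = (0.961950 − 1)×1000 = -38.050‰
δ_B = (0.0105070/0.0111800 − 1)×1000 = (0.939803 − 1)×1000 = -60.197‰
f_A = (δ_mix − δ_B)/(δ_A − δ_B) = (-40.8 − (-60.197))/(-38.050 − (-60.197))
f_A = 19.397 / 22.147 = 0.8758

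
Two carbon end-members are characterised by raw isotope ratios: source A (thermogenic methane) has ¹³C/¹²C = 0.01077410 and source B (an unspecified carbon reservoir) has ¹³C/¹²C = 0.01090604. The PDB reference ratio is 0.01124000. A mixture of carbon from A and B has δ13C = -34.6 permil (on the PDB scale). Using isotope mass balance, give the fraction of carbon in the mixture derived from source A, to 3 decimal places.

δ_A = (0.01077410/0.01124000 − 1)×1000 = (0.958550 − 1)×1000 = -41.450 permil
δ_B = (0.01090604/0.01124000 − 1)×1000 = (0.970288 − 1)×1000 = -29.712 permil
f_A = (δ_mix − δ_B)/(δ_A − δ_B) = (-34.6 − (-29.712))/(-41.450 − (-29.712))
f_A = -4.888 / -11.738 = 0.4164

0.416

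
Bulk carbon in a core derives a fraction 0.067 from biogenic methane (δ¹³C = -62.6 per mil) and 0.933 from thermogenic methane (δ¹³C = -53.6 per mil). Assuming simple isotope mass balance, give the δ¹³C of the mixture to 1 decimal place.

-54.2 per mil

δ_mix = f_A·δ_A + f_B·δ_B
δ_mix = 0.067 × (-62.6) + 0.933 × (-53.6)
δ_mix = -4.19 + -50.01 = -54.20 per mil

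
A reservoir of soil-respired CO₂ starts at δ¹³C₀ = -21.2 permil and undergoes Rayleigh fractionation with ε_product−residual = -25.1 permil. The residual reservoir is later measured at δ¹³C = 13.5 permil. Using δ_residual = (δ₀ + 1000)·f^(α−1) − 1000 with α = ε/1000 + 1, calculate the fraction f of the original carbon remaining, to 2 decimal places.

0.25

α − 1 = ε/1000 = -0.0251
(δ_res + 1000)/(δ₀ + 1000) = (13.5 + 1000)/(-21.2 + 1000) = 1013.5/978.8 = 1.035452
f = 1.035452^(1/-0.0251) = exp(ln(1.035452)/-0.0251) = exp(0.03484/-0.0251)
f = exp(-1.3880) = 0.2496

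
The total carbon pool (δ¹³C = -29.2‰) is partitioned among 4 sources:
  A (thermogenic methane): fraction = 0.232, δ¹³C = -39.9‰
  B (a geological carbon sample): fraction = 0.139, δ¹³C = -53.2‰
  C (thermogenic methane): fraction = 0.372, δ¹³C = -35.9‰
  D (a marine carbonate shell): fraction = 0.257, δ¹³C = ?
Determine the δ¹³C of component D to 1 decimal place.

3.1‰

Isotope mass balance: δ_bulk = Σ fᵢ·δᵢ.
-29.2 = 0.232×(-39.9) + 0.139×(-53.2) + 0.372×(-35.9) + 0.257×δ_D
0.257·δ_D = -29.2 − (-30.006) = 0.806
δ_D = 0.806 / 0.257 = 3.14‰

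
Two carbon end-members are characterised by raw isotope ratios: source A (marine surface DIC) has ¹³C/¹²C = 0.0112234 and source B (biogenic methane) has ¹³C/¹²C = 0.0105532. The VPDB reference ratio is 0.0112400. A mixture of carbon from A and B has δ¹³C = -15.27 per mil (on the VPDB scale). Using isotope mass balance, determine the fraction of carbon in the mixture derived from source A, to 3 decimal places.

0.769

δ_A = (0.0112234/0.0112400 − 1)×1000 = (0.998523 − 1)×1000 = -1.477 per mil
δ_B = (0.0105532/0.0112400 − 1)×1000 = (0.938897 − 1)×1000 = -61.103 per mil
f_A = (δ_mix − δ_B)/(δ_A − δ_B) = (-15.27 − (-61.103))/(-1.477 − (-61.103))
f_A = 45.833 / 59.626 = 0.7687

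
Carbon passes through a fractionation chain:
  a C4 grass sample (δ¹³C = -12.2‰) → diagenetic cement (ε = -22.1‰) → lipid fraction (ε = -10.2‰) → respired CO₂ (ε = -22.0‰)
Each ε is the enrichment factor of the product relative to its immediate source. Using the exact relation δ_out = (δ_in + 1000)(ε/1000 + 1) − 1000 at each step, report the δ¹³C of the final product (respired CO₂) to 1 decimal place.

-64.9‰

step 1: δ = (-12.20 + 1000)·(-22.1/1000 + 1) − 1000 = -34.03‰
step 2: δ = (-34.03 + 1000)·(-10.2/1000 + 1) − 1000 = -43.88‰
step 3: δ = (-43.88 + 1000)·(-22.0/1000 + 1) − 1000 = -64.92‰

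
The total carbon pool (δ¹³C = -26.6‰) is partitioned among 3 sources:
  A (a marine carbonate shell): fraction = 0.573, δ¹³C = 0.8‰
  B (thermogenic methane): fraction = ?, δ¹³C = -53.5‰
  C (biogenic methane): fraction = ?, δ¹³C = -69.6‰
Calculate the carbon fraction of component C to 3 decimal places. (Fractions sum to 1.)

Let f_C and f_B be the unknown fractions; fractions sum to 1 so f_C + f_B = 0.427.
Mass balance: Σ fᵢ·δᵢ = δ_bulk ⇒ f_C·(-69.6) + f_B·(-53.5) = -26.6 − (0.458) = -27.058
Substitute f_B = 0.427 − f_C:
f_C·(-69.6 − -53.5) = -27.058 − 0.427×(-53.5) = -4.214
f_C = -4.214 / -16.1 = 0.2617

0.262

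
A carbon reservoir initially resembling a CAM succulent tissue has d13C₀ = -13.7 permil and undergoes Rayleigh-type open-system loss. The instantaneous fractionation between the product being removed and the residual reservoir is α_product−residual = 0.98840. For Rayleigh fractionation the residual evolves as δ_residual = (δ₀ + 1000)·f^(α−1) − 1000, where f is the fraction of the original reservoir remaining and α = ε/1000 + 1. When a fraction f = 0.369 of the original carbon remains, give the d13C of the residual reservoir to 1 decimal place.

Rayleigh residual: δ_res = (δ₀ + 1000)·f^(α−1) − 1000
α − 1 = -0.01160
f^(α−1) = 0.369^(-0.01160) = 1.011632
δ_res = (-13.7 + 1000) × 1.011632 − 1000 = 997.772 − 1000 = -2.23 permil

-2.2 permil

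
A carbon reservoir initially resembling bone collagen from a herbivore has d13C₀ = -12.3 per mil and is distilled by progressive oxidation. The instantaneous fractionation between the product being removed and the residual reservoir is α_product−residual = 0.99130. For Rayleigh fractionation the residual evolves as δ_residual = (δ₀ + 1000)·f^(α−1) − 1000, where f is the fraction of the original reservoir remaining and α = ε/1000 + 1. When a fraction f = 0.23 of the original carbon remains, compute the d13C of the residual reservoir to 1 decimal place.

0.4 per mil

Rayleigh residual: δ_res = (δ₀ + 1000)·f^(α−1) − 1000
α − 1 = -0.00870
f^(α−1) = 0.23^(-0.00870) = 1.012868
δ_res = (-12.3 + 1000) × 1.012868 − 1000 = 1000.410 − 1000 = 0.41 per mil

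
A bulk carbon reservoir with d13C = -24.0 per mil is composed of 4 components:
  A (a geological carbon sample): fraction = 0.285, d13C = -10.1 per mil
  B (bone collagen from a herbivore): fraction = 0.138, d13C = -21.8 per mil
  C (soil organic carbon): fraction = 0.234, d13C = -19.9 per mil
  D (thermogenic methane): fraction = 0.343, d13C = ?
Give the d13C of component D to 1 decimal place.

-39.2 per mil

Isotope mass balance: δ_bulk = Σ fᵢ·δᵢ.
-24.0 = 0.285×(-10.1) + 0.138×(-21.8) + 0.234×(-19.9) + 0.343×δ_D
0.343·δ_D = -24.0 − (-10.543) = -13.457
δ_D = -13.457 / 0.343 = -39.23 per mil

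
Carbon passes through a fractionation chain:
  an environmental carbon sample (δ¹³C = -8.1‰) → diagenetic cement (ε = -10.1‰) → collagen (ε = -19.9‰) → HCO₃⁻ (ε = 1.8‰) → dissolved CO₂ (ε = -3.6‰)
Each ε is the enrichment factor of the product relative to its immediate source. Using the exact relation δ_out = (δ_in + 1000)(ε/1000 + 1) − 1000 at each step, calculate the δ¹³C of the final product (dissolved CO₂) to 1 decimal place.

step 1: δ = (-8.10 + 1000)·(-10.1/1000 + 1) − 1000 = -18.12‰
step 2: δ = (-18.12 + 1000)·(-19.9/1000 + 1) − 1000 = -37.66‰
step 3: δ = (-37.66 + 1000)·(1.8/1000 + 1) − 1000 = -35.93‰
step 4: δ = (-35.93 + 1000)·(-3.6/1000 + 1) − 1000 = -39.40‰

-39.4‰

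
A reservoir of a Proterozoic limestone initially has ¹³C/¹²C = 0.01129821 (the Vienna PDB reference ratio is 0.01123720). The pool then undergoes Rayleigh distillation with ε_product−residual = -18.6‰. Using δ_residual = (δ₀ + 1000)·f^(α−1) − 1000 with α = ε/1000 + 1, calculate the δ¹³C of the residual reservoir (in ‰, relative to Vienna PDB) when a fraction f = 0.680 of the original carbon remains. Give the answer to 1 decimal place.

δ₀ = (0.01129821/0.01123720 − 1)×1000 = (1.005429 − 1)×1000 = 5.429‰
α − 1 = ε/1000 = -0.0186
f^(α−1) = 0.680^(-0.0186) = 1.007199
δ_res = (5.429 + 1000) × 1.007199 − 1000 = 1012.667 − 1000 = 12.67‰

12.7‰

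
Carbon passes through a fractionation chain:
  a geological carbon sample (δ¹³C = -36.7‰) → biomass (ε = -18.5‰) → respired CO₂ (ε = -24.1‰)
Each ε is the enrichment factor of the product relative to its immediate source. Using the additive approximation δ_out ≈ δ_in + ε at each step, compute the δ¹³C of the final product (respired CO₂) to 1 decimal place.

-79.3‰

step 1: δ ≈ -36.7 + (-18.5) = -55.2‰
step 2: δ ≈ -55.2 + (-24.1) = -79.3‰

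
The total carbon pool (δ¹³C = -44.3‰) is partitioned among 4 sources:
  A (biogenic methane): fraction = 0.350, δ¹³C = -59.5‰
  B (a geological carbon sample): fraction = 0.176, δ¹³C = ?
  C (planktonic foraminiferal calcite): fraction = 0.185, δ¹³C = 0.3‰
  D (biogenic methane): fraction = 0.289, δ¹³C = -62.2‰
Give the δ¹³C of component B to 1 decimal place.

Isotope mass balance: δ_bulk = Σ fᵢ·δᵢ.
-44.3 = 0.350×(-59.5) + 0.176×δ_B + 0.185×(0.3) + 0.289×(-62.2)
0.176·δ_B = -44.3 − (-38.745) = -5.555
δ_B = -5.555 / 0.176 = -31.56‰

-31.6‰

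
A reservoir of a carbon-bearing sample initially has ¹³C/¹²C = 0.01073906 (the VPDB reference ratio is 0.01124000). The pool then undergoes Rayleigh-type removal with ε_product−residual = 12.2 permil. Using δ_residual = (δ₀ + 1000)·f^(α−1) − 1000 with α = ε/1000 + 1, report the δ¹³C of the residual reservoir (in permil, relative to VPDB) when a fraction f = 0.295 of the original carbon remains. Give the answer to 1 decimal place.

-58.7 permil

δ₀ = (0.01073906/0.01124000 − 1)×1000 = (0.955432 − 1)×1000 = -44.568 permil
α − 1 = ε/1000 = 0.0122
f^(α−1) = 0.295^(0.0122) = 0.985217
δ_res = (-44.568 + 1000) × 0.985217 − 1000 = 941.308 − 1000 = -58.69 permil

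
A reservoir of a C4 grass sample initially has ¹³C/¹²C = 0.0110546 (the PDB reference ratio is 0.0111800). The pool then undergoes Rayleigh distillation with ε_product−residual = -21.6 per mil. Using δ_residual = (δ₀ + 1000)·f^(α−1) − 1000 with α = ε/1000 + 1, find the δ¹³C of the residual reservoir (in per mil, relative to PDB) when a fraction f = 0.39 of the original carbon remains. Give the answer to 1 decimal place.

δ₀ = (0.0110546/0.0111800 − 1)×1000 = (0.988784 − 1)×1000 = -11.216 per mil
α − 1 = ε/1000 = -0.0216
f^(α−1) = 0.39^(-0.0216) = 1.020547
δ_res = (-11.216 + 1000) × 1.020547 − 1000 = 1009.100 − 1000 = 9.10 per mil

9.1 per mil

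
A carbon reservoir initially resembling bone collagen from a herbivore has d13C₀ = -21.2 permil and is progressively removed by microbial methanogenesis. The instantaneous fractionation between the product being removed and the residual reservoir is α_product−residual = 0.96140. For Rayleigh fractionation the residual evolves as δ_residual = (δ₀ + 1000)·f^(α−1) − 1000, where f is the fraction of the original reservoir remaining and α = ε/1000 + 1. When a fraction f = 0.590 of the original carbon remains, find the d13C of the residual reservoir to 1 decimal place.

Rayleigh residual: δ_res = (δ₀ + 1000)·f^(α−1) − 1000
α − 1 = -0.03860
f^(α−1) = 0.590^(-0.03860) = 1.020575
δ_res = (-21.2 + 1000) × 1.020575 − 1000 = 998.939 − 1000 = -1.06 permil

-1.1 permil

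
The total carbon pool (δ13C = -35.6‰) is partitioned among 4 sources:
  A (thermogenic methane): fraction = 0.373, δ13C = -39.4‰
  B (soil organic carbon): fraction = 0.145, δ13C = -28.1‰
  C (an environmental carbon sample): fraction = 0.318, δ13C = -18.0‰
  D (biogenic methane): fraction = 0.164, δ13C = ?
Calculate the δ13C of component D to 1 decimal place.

Isotope mass balance: δ_bulk = Σ fᵢ·δᵢ.
-35.6 = 0.373×(-39.4) + 0.145×(-28.1) + 0.318×(-18.0) + 0.164×δ_D
0.164·δ_D = -35.6 − (-24.495) = -11.105
δ_D = -11.105 / 0.164 = -67.72‰

-67.7‰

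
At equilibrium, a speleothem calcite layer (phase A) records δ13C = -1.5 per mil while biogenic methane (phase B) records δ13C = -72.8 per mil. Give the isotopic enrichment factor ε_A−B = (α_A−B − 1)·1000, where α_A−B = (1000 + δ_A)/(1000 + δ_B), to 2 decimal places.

76.90 per mil

α_A−B = (1000 + -1.5) / (1000 + -72.8) = 998.5 / 927.2 = 1.076898
ε_A−B = (1.076898 − 1) × 1000 = 76.898 per mil
(The approximation ε ≈ δ_A − δ_B would give 71.3 per mil.)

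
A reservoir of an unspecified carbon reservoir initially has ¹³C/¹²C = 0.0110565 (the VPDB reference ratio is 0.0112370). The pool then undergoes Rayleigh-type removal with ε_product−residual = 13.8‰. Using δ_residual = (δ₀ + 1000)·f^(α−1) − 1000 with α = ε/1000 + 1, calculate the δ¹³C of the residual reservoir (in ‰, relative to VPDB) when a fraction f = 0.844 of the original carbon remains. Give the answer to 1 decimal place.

δ₀ = (0.0110565/0.0112370 − 1)×1000 = (0.983937 − 1)×1000 = -16.063‰
α − 1 = ε/1000 = 0.0138
f^(α−1) = 0.844^(0.0138) = 0.997662
δ_res = (-16.063 + 1000) × 0.997662 − 1000 = 981.637 − 1000 = -18.36‰

-18.4‰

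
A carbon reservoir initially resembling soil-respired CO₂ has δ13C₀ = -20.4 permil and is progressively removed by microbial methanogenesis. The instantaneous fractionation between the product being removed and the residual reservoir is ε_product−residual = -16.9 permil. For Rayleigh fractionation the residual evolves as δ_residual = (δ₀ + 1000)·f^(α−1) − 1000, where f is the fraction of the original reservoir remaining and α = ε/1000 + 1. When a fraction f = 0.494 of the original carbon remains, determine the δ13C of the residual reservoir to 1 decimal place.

Rayleigh residual: δ_res = (δ₀ + 1000)·f^(α−1) − 1000
α = ε/1000 + 1 = 0.98310, so α − 1 = -0.01690
f^(α−1) = 0.494^(-0.01690) = 1.011990
δ_res = (-20.4 + 1000) × 1.011990 − 1000 = 991.345 − 1000 = -8.66 permil

-8.7 permil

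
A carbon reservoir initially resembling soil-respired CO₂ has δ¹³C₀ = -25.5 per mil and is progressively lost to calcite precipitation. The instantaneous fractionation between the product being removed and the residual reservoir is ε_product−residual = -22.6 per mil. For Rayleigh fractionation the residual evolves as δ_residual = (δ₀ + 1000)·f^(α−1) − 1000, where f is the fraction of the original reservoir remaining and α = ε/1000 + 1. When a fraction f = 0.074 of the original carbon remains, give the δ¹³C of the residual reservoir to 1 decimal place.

33.6 per mil

Rayleigh residual: δ_res = (δ₀ + 1000)·f^(α−1) − 1000
α = ε/1000 + 1 = 0.97740, so α − 1 = -0.02260
f^(α−1) = 0.074^(-0.02260) = 1.060609
δ_res = (-25.5 + 1000) × 1.060609 − 1000 = 1033.564 − 1000 = 33.56 per mil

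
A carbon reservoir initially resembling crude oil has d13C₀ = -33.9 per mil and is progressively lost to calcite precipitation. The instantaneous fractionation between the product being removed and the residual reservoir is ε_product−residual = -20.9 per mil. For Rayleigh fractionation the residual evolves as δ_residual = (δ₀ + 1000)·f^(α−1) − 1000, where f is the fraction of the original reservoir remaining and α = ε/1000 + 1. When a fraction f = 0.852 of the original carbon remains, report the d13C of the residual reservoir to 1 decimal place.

-30.7 per mil

Rayleigh residual: δ_res = (δ₀ + 1000)·f^(α−1) − 1000
α = ε/1000 + 1 = 0.97910, so α − 1 = -0.02090
f^(α−1) = 0.852^(-0.02090) = 1.003353
δ_res = (-33.9 + 1000) × 1.003353 − 1000 = 969.339 − 1000 = -30.66 per mil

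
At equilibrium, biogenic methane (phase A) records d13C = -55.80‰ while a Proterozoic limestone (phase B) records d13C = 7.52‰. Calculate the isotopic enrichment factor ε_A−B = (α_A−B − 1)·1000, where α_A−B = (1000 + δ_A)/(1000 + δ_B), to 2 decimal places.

-62.85‰

α_A−B = (1000 + -55.80) / (1000 + 7.52) = 944.20 / 1007.52 = 0.937153
ε_A−B = (0.937153 − 1) × 1000 = -62.847‰
(The approximation ε ≈ δ_A − δ_B would give -63.32‰.)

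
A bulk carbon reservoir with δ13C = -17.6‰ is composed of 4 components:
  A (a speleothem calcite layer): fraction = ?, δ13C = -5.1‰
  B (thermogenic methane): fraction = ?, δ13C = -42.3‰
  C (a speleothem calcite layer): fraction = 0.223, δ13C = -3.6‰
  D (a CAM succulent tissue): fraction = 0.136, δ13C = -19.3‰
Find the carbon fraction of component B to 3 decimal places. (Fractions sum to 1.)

Let f_B and f_A be the unknown fractions; fractions sum to 1 so f_B + f_A = 0.641.
Mass balance: Σ fᵢ·δᵢ = δ_bulk ⇒ f_B·(-42.3) + f_A·(-5.1) = -17.6 − (-3.428) = -14.172
Substitute f_A = 0.641 − f_B:
f_B·(-42.3 − -5.1) = -14.172 − 0.641×(-5.1) = -10.903
f_B = -10.903 / -37.2 = 0.2931

0.293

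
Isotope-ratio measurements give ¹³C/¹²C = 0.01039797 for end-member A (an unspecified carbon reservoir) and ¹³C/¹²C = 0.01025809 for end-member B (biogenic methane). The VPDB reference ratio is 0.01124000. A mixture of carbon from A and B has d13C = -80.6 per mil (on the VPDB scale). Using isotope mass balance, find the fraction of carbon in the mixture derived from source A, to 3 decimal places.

δ_A = (0.01039797/0.01124000 − 1)×1000 = (0.925086 − 1)×1000 = -74.914 per mil
δ_B = (0.01025809/0.01124000 − 1)×1000 = (0.912641 − 1)×1000 = -87.359 per mil
f_A = (δ_mix − δ_B)/(δ_A − δ_B) = (-80.6 − (-87.359))/(-74.914 − (-87.359))
f_A = 6.759 / 12.445 = 0.5431

0.543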